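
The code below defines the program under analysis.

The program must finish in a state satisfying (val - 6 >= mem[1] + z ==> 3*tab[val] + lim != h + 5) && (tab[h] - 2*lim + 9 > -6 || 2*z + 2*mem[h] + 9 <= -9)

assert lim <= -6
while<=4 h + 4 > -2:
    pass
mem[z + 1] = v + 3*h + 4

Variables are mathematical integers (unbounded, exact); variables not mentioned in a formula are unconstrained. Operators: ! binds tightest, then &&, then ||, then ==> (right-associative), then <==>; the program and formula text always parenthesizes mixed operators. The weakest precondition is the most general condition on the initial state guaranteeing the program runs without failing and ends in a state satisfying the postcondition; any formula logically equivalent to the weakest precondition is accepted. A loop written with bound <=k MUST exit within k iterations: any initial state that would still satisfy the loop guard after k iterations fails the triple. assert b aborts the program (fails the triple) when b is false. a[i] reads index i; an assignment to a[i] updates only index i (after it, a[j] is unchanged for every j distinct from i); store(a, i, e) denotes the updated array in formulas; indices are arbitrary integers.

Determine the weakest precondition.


Working backward. After the program, the postcondition (val - 6 >= mem[1] + z ==> 3*tab[val] + lim != h + 5) && (tab[h] - 2*lim + 9 > -6 || 2*z + 2*mem[h] + 9 <= -9) must hold; in canonical form it is (val >= mem[1] + z + 6 ==> 3*tab[val] + lim != h + 5) && (tab[h] > 2*lim - 15 || 2*mem[h] + 2*z <= -18).
Before mem[z + 1] := v + 3*h + 4: (val >= store(mem, z + 1, 3*h + v + 4)[1] + z + 6 ==> 3*tab[val] + lim != h + 5) && (tab[h] > 2*lim - 15 || 2*store(mem, z + 1, 3*h + v + 4)[h] + 2*z <= -18)
Before the loop (bound <=4), unroll the exhaustion recursion (WP_0 = exit-now case; WP_j = one more guarded iteration, up to j = 4):
  WP_0: (!(h > -6)) && (val >= store(mem, z + 1, 3*h + v + 4)[1] + z + 6 ==> 3*tab[val] + lim != h + 5) && (tab[h] > 2*lim - 15 || 2*store(mem, z + 1, 3*h + v + 4)[h] + 2*z <= -18)
  WP_1: (h > -6 ==> ((!(h > -6)) && (val >= store(mem, z + 1, 3*h + v + 4)[1] + z + 6 ==> 3*tab[val] + lim != h + 5) && (tab[h] > 2*lim - 15 || 2*store(mem, z + 1, 3*h + v + 4)[h] + 2*z <= -18))) && ((!(h > -6)) ==> ((val >= store(mem, z + 1, 3*h + v + 4)[1] + z + 6 ==> 3*tab[val] + lim != h + 5) && (tab[h] > 2*lim - 15 || 2*store(mem, z + 1, 3*h + v + 4)[h] + 2*z <= -18)))
  WP_2: (h > -6 ==> ((h > -6 ==> ((!(h > -6)) && (val >= store(mem, z + 1, 3*h + v + 4)[1] + z + 6 ==> 3*tab[val] + lim != h + 5) && (tab[h] > 2*lim - 15 || 2*store(mem, z + 1, 3*h + v + 4)[h] + 2*z <= -18))) && ((!(h > -6)) ==> ((val >= store(mem, z + 1, 3*h + v + 4)[1] + z + 6 ==> 3*tab[val] + lim != h + 5) && (tab[h] > 2*lim - 15 || 2*store(mem, z + 1, 3*h + v + 4)[h] + 2*z <= -18))))) && ((!(h > -6)) ==> ((val >= store(mem, z + 1, 3*h + v + 4)[1] + z + 6 ==> 3*tab[val] + lim != h + 5) && (tab[h] > 2*lim - 15 || 2*store(mem, z + 1, 3*h + v + 4)[h] + 2*z <= -18)))
  WP_3: (h > -6 ==> ((h > -6 ==> ((h > -6 ==> ((!(h > -6)) && (val >= store(mem, z + 1, 3*h + v + 4)[1] + z + 6 ==> 3*tab[val] + lim != h + 5) && (tab[h] > 2*lim - 15 || 2*store(mem, z + 1, 3*h + v + 4)[h] + 2*z <= -18))) && ((!(h > -6)) ==> ((val >= store(mem, z + 1, 3*h + v + 4)[1] + z + 6 ==> 3*tab[val] + lim != h + 5) && (tab[h] > 2*lim - 15 || 2*store(mem, z + 1, 3*h + v + 4)[h] + 2*z <= -18))))) && ((!(h > -6)) ==> ((val >= store(mem, z + 1, 3*h + v + 4)[1] + z + 6 ==> 3*tab[val] + lim != h + 5) && (tab[h] > 2*lim - 15 || 2*store(mem, z + 1, 3*h + v + 4)[h] + 2*z <= -18))))) && ((!(h > -6)) ==> ((val >= store(mem, z + 1, 3*h + v + 4)[1] + z + 6 ==> 3*tab[val] + lim != h + 5) && (tab[h] > 2*lim - 15 || 2*store(mem, z + 1, 3*h + v + 4)[h] + 2*z <= -18)))
  WP_4: (h > -6 ==> ((h > -6 ==> ((h > -6 ==> ((h > -6 ==> ((!(h > -6)) && (val >= store(mem, z + 1, 3*h + v + 4)[1] + z + 6 ==> 3*tab[val] + lim != h + 5) && (tab[h] > 2*lim - 15 || 2*store(mem, z + 1, 3*h + v + 4)[h] + 2*z <= -18))) && ((!(h > -6)) ==> ((val >= store(mem, z + 1, 3*h + v + 4)[1] + z + 6 ==> 3*tab[val] + lim != h + 5) && (tab[h] > 2*lim - 15 || 2*store(mem, z + 1, 3*h + v + 4)[h] + 2*z <= -18))))) && ((!(h > -6)) ==> ((val >= store(mem, z + 1, 3*h + v + 4)[1] + z + 6 ==> 3*tab[val] + lim != h + 5) && (tab[h] > 2*lim - 15 || 2*store(mem, z + 1, 3*h + v + 4)[h] + 2*z <= -18))))) && ((!(h > -6)) ==> ((val >= store(mem, z + 1, 3*h + v + 4)[1] + z + 6 ==> 3*tab[val] + lim != h + 5) && (tab[h] > 2*lim - 15 || 2*store(mem, z + 1, 3*h + v + 4)[h] + 2*z <= -18))))) && ((!(h > -6)) ==> ((val >= store(mem, z + 1, 3*h + v + 4)[1] + z + 6 ==> 3*tab[val] + lim != h + 5) && (tab[h] > 2*lim - 15 || 2*store(mem, z + 1, 3*h + v + 4)[h] + 2*z <= -18)))
So before the loop: (h > -6 ==> ((h > -6 ==> ((h > -6 ==> ((h > -6 ==> ((!(h > -6)) && (val >= store(mem, z + 1, 3*h + v + 4)[1] + z + 6 ==> 3*tab[val] + lim != h + 5) && (tab[h] > 2*lim - 15 || 2*store(mem, z + 1, 3*h + v + 4)[h] + 2*z <= -18))) && ((!(h > -6)) ==> ((val >= store(mem, z + 1, 3*h + v + 4)[1] + z + 6 ==> 3*tab[val] + lim != h + 5) && (tab[h] > 2*lim - 15 || 2*store(mem, z + 1, 3*h + v + 4)[h] + 2*z <= -18))))) && ((!(h > -6)) ==> ((val >= store(mem, z + 1, 3*h + v + 4)[1] + z + 6 ==> 3*tab[val] + lim != h + 5) && (tab[h] > 2*lim - 15 || 2*store(mem, z + 1, 3*h + v + 4)[h] + 2*z <= -18))))) && ((!(h > -6)) ==> ((val >= store(mem, z + 1, 3*h + v + 4)[1] + z + 6 ==> 3*tab[val] + lim != h + 5) && (tab[h] > 2*lim - 15 || 2*store(mem, z + 1, 3*h + v + 4)[h] + 2*z <= -18))))) && ((!(h > -6)) ==> ((val >= store(mem, z + 1, 3*h + v + 4)[1] + z + 6 ==> 3*tab[val] + lim != h + 5) && (tab[h] > 2*lim - 15 || 2*store(mem, z + 1, 3*h + v + 4)[h] + 2*z <= -18)))
Before assert lim <= -6: lim <= -6 && (h > -6 ==> ((h > -6 ==> ((h > -6 ==> ((h > -6 ==> ((!(h > -6)) && (val >= store(mem, z + 1, 3*h + v + 4)[1] + z + 6 ==> 3*tab[val] + lim != h + 5) && (tab[h] > 2*lim - 15 || 2*store(mem, z + 1, 3*h + v + 4)[h] + 2*z <= -18))) && ((!(h > -6)) ==> ((val >= store(mem, z + 1, 3*h + v + 4)[1] + z + 6 ==> 3*tab[val] + lim != h + 5) && (tab[h] > 2*lim - 15 || 2*store(mem, z + 1, 3*h + v + 4)[h] + 2*z <= -18))))) && ((!(h > -6)) ==> ((val >= store(mem, z + 1, 3*h + v + 4)[1] + z + 6 ==> 3*tab[val] + lim != h + 5) && (tab[h] > 2*lim - 15 || 2*store(mem, z + 1, 3*h + v + 4)[h] + 2*z <= -18))))) && ((!(h > -6)) ==> ((val >= store(mem, z + 1, 3*h + v + 4)[1] + z + 6 ==> 3*tab[val] + lim != h + 5) && (tab[h] > 2*lim - 15 || 2*store(mem, z + 1, 3*h + v + 4)[h] + 2*z <= -18))))) && ((!(h > -6)) ==> ((val >= store(mem, z + 1, 3*h + v + 4)[1] + z + 6 ==> 3*tab[val] + lim != h + 5) && (tab[h] > 2*lim - 15 || 2*store(mem, z + 1, 3*h + v + 4)[h] + 2*z <= -18)))
Answer: WP = lim <= -6 && (h > -6 ==> ((h > -6 ==> ((h > -6 ==> ((h > -6 ==> ((!(h > -6)) && (val >= store(mem, z + 1, 3*h + v + 4)[1] + z + 6 ==> 3*tab[val] + lim != h + 5) && (tab[h] > 2*lim - 15 || 2*store(mem, z + 1, 3*h + v + 4)[h] + 2*z <= -18))) && ((!(h > -6)) ==> ((val >= store(mem, z + 1, 3*h + v + 4)[1] + z + 6 ==> 3*tab[val] + lim != h + 5) && (tab[h] > 2*lim - 15 || 2*store(mem, z + 1, 3*h + v + 4)[h] + 2*z <= -18))))) && ((!(h > -6)) ==> ((val >= store(mem, z + 1, 3*h + v + 4)[1] + z + 6 ==> 3*tab[val] + lim != h + 5) && (tab[h] > 2*lim - 15 || 2*store(mem, z + 1, 3*h + v + 4)[h] + 2*z <= -18))))) && ((!(h > -6)) ==> ((val >= store(mem, z + 1, 3*h + v + 4)[1] + z + 6 ==> 3*tab[val] + lim != h + 5) && (tab[h] > 2*lim - 15 || 2*store(mem, z + 1, 3*h + v + 4)[h] + 2*z <= -18))))) && ((!(h > -6)) ==> ((val >= store(mem, z + 1, 3*h + v + 4)[1] + z + 6 ==> 3*tab[val] + lim != h + 5) && (tab[h] > 2*lim - 15 || 2*store(mem, z + 1, 3*h + v + 4)[h] + 2*z <= -18)))


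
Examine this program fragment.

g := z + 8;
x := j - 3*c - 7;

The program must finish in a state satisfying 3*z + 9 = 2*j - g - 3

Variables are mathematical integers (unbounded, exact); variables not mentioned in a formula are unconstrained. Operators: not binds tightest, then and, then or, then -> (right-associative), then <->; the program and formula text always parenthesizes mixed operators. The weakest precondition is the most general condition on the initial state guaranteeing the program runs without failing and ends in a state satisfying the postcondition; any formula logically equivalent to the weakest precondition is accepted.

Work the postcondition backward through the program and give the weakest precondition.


Working backward. After the program, the postcondition 3*z + 9 = 2*j - g - 3 must hold; in canonical form it is g + 3*z = 2*j - 12.
Before x := j - 3*c - 7: g + 3*z = 2*j - 12
Before g := z + 8: 4*z = 2*j - 20
Answer: WP = 4*z = 2*j - 20


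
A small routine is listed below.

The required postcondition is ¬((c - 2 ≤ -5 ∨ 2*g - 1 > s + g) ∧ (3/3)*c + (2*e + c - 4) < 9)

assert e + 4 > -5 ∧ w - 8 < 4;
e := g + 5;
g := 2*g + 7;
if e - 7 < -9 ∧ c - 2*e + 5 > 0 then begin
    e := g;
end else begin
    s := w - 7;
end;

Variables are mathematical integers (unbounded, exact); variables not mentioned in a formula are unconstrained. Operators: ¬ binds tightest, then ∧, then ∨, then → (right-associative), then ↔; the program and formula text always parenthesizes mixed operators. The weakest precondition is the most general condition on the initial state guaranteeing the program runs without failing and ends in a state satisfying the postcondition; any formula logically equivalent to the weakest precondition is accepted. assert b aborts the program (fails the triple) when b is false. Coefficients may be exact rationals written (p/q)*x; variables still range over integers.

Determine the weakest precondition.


Working backward. After the program, the postcondition ¬((c - 2 ≤ -5 ∨ 2*g - 1 > s + g) ∧ (3/3)*c + (2*e + c - 4) < 9) must hold; in canonical form it is ¬((c ≤ -3 ∨ g > s + 1) ∧ 2*c + 2*e < 13).
Then branch requires ¬((c ≤ -3 ∨ g > s + 1) ∧ 2*c + 2*g < 13); else branch requires ¬((c ≤ -3 ∨ g > w - 6) ∧ 2*c + 2*e < 13).
Before the if: ((e < -2 ∧ c > 2*e - 5) → (¬((c ≤ -3 ∨ g > s + 1) ∧ 2*c + 2*g < 13))) ∧ ((¬(e < -2 ∧ c > 2*e - 5)) → (¬((c ≤ -3 ∨ g > w - 6) ∧ 2*c + 2*e < 13)))
Before g := 2*g + 7: ((e < -2 ∧ c > 2*e - 5) → (¬((c ≤ -3 ∨ 2*g > s - 6) ∧ 2*c + 4*g < -1))) ∧ ((¬(e < -2 ∧ c > 2*e - 5)) → (¬((c ≤ -3 ∨ 2*g > w - 13) ∧ 2*c + 2*e < 13)))
Before e := g + 5: ((g < -7 ∧ c > 2*g + 5) → (¬((c ≤ -3 ∨ 2*g > s - 6) ∧ 2*c + 4*g < -1))) ∧ ((¬(g < -7 ∧ c > 2*g + 5)) → (¬((c ≤ -3 ∨ 2*g > w - 13) ∧ 2*c + 2*g < 3)))
Before assert e + 4 > -5 ∧ w - 8 < 4: e > -9 ∧ w < 12 ∧ ((g < -7 ∧ c > 2*g + 5) → (¬((c ≤ -3 ∨ 2*g > s - 6) ∧ 2*c + 4*g < -1))) ∧ ((¬(g < -7 ∧ c > 2*g + 5)) → (¬((c ≤ -3 ∨ 2*g > w - 13) ∧ 2*c + 2*g < 3)))
Answer: WP = e > -9 ∧ w < 12 ∧ ((g < -7 ∧ c > 2*g + 5) → (¬((c ≤ -3 ∨ 2*g > s - 6) ∧ 2*c + 4*g < -1))) ∧ ((¬(g < -7 ∧ c > 2*g + 5)) → (¬((c ≤ -3 ∨ 2*g > w - 13) ∧ 2*c + 2*g < 3)))


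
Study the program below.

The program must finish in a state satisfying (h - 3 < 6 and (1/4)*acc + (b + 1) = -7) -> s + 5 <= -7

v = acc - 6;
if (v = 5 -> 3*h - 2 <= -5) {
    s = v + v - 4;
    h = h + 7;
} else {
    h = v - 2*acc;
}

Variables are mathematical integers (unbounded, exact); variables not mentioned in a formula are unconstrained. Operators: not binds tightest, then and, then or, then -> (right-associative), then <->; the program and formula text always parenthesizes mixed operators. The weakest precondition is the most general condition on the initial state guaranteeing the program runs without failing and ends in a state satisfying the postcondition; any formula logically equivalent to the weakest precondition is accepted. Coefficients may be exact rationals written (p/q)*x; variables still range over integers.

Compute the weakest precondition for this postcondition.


Working backward. After the program, the postcondition (h - 3 < 6 and (1/4)*acc + (b + 1) = -7) -> s + 5 <= -7 must hold; in canonical form it is (h < 9 and (1/4)*acc + b = -8) -> s <= -12.
Then branch requires (h < 2 and (1/4)*acc + b = -8) -> 2*v <= -8; else branch requires (v < 2*acc + 9 and (1/4)*acc + b = -8) -> s <= -12.
Before the if: ((v = 5 -> 3*h <= -3) -> ((h < 2 and (1/4)*acc + b = -8) -> 2*v <= -8)) and ((not (v = 5 -> 3*h <= -3)) -> ((v < 2*acc + 9 and (1/4)*acc + b = -8) -> s <= -12))
Before v := acc - 6: ((acc = 11 -> 3*h <= -3) -> ((h < 2 and (1/4)*acc + b = -8) -> 2*acc <= 4)) and ((not (acc = 11 -> 3*h <= -3)) -> ((acc > -15 and (1/4)*acc + b = -8) -> s <= -12))
Answer: WP = ((acc = 11 -> 3*h <= -3) -> ((h < 2 and (1/4)*acc + b = -8) -> 2*acc <= 4)) and ((not (acc = 11 -> 3*h <= -3)) -> ((acc > -15 and (1/4)*acc + b = -8) -> s <= -12))


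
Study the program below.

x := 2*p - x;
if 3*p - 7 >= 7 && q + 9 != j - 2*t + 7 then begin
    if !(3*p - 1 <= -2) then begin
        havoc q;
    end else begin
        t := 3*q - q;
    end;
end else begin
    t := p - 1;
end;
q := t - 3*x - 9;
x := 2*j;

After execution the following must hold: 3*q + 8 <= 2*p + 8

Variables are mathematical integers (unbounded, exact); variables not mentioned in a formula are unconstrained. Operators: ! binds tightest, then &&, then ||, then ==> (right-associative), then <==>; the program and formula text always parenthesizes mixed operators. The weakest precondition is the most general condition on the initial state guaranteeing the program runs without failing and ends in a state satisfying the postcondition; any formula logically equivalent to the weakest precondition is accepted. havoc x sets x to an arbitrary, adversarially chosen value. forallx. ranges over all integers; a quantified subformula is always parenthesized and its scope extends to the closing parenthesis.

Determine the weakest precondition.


Working backward. After the program, the postcondition 3*q + 8 <= 2*p + 8 must hold; in canonical form it is 3*q <= 2*p.
Before x := 2*j: 3*q <= 2*p
Before q := t - 3*x - 9: 3*t <= 2*p + 9*x + 27
Then branch requires ((!(3*p <= -1)) ==> 3*t <= 2*p + 9*x + 27) && (3*p <= -1 ==> 6*q <= 2*p + 9*x + 27); else branch requires p <= 9*x + 30.
Before the if: ((3*p >= 14 && q + 2*t != j - 2) ==> (((!(3*p <= -1)) ==> 3*t <= 2*p + 9*x + 27) && (3*p <= -1 ==> 6*q <= 2*p + 9*x + 27))) && ((!(3*p >= 14 && q + 2*t != j - 2)) ==> p <= 9*x + 30)
Before x := 2*p - x: ((3*p >= 14 && q + 2*t != j - 2) ==> (((!(3*p <= -1)) ==> 3*t + 9*x <= 20*p + 27) && (3*p <= -1 ==> 6*q + 9*x <= 20*p + 27))) && ((!(3*p >= 14 && q + 2*t != j - 2)) ==> 9*x <= 17*p + 30)
Answer: WP = ((3*p >= 14 && q + 2*t != j - 2) ==> (((!(3*p <= -1)) ==> 3*t + 9*x <= 20*p + 27) && (3*p <= -1 ==> 6*q + 9*x <= 20*p + 27))) && ((!(3*p >= 14 && q + 2*t != j - 2)) ==> 9*x <= 17*p + 30)


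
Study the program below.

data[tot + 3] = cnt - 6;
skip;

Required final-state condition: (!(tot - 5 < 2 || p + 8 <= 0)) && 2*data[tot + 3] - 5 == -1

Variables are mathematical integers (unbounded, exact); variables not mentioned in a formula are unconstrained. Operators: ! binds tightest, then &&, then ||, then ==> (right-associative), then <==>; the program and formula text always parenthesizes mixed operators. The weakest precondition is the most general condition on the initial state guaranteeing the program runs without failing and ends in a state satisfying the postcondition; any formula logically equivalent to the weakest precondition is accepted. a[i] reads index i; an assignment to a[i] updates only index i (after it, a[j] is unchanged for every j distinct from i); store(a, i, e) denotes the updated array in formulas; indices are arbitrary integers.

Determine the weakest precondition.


Working backward. After the program, the postcondition (!(tot - 5 < 2 || p + 8 <= 0)) && 2*data[tot + 3] - 5 == -1 must hold; in canonical form it is (!(tot < 7 || p <= -8)) && 2*data[tot + 3] == 4.
Before skip: (!(tot < 7 || p <= -8)) && 2*data[tot + 3] == 4
Before data[tot + 3] := cnt - 6: (!(tot < 7 || p <= -8)) && 2*store(data, tot + 3, cnt - 6)[tot + 3] == 4
Answer: WP = (!(tot < 7 || p <= -8)) && 2*store(data, tot + 3, cnt - 6)[tot + 3] == 4


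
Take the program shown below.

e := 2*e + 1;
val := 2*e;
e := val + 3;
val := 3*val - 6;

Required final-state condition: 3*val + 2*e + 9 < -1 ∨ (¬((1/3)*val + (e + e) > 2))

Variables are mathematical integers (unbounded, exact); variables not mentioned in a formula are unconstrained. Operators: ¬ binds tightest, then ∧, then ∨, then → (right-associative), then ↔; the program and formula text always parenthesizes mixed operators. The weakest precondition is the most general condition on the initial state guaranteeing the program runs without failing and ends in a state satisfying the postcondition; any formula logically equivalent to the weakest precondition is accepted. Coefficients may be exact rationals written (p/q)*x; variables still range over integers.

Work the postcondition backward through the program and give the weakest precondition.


Working backward. After the program, the postcondition 3*val + 2*e + 9 < -1 ∨ (¬((1/3)*val + (e + e) > 2)) must hold; in canonical form it is 2*e + 3*val < -10 ∨ (¬(2*e + (1/3)*val > 2)).
Before val := 3*val - 6: 2*e + 9*val < 8 ∨ (¬(2*e + val > 4))
Before e := val + 3: 11*val < 2 ∨ (¬(3*val > -2))
Before val := 2*e: 22*e < 2 ∨ (¬(6*e > -2))
Before e := 2*e + 1: 44*e < -20 ∨ (¬(12*e > -8))
Answer: WP = 44*e < -20 ∨ (¬(12*e > -8))


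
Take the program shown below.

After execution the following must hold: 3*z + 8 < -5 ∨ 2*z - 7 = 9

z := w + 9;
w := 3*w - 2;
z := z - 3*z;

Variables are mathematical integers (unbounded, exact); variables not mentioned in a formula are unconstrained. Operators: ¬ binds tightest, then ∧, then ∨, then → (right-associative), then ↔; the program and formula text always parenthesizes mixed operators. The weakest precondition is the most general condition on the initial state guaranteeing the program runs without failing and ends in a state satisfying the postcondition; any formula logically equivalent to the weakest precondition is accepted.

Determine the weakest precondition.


Working backward. After the program, the postcondition 3*z + 8 < -5 ∨ 2*z - 7 = 9 must hold; in canonical form it is 3*z < -13 ∨ 2*z = 16.
Before z := z - 3*z: 6*z > 13 ∨ 4*z = -16
Before w := 3*w - 2: 6*z > 13 ∨ 4*z = -16
Before z := w + 9: 6*w > -41 ∨ 4*w = -52
Answer: WP = 6*w > -41 ∨ 4*w = -52


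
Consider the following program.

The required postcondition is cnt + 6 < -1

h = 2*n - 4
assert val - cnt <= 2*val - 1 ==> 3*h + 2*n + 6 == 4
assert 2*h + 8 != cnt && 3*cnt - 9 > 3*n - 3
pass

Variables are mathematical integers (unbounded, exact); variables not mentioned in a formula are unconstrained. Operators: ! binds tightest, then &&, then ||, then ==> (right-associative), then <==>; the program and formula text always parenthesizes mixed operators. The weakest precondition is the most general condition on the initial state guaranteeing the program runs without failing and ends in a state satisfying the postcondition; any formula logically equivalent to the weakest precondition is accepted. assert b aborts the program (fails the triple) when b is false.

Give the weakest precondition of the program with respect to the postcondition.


Working backward. After the program, the postcondition cnt + 6 < -1 must hold; in canonical form it is cnt < -7.
Before skip: cnt < -7
Before assert 2*h + 8 != cnt && 3*cnt - 9 > 3*n - 3: 2*h != cnt - 8 && 3*cnt > 3*n + 6 && cnt < -7
Before assert val - cnt <= 2*val - 1 ==> 3*h + 2*n + 6 == 4: (cnt + val >= 1 ==> 3*h + 2*n == -2) && 2*h != cnt - 8 && 3*cnt > 3*n + 6 && cnt < -7
Before h := 2*n - 4: (cnt + val >= 1 ==> 8*n == 10) && 4*n != cnt && 3*cnt > 3*n + 6 && cnt < -7
Answer: WP = (cnt + val >= 1 ==> 8*n == 10) && 4*n != cnt && 3*cnt > 3*n + 6 && cnt < -7


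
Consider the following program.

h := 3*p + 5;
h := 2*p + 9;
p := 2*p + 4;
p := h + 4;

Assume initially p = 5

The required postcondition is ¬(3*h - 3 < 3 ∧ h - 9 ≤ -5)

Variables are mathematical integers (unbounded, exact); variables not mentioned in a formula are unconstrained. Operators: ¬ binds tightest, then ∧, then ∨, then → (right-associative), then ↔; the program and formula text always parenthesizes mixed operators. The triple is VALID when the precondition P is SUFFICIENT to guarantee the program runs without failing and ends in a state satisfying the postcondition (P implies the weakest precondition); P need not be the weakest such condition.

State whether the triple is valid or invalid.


Working backward. After the program, the postcondition ¬(3*h - 3 < 3 ∧ h - 9 ≤ -5) must hold; in canonical form it is ¬(3*h < 6 ∧ h ≤ 4).
Before p := h + 4: ¬(3*h < 6 ∧ h ≤ 4)
Before p := 2*p + 4: ¬(3*h < 6 ∧ h ≤ 4)
Before h := 2*p + 9: ¬(6*p < -21 ∧ 2*p ≤ -5)
Before h := 3*p + 5: ¬(6*p < -21 ∧ 2*p ≤ -5)
The weakest precondition is ¬(6*p < -21 ∧ 2*p ≤ -5).
Check whether p = 5 implies it.
Every state satisfying the precondition satisfies the weakest precondition: the implication holds.
Answer: valid


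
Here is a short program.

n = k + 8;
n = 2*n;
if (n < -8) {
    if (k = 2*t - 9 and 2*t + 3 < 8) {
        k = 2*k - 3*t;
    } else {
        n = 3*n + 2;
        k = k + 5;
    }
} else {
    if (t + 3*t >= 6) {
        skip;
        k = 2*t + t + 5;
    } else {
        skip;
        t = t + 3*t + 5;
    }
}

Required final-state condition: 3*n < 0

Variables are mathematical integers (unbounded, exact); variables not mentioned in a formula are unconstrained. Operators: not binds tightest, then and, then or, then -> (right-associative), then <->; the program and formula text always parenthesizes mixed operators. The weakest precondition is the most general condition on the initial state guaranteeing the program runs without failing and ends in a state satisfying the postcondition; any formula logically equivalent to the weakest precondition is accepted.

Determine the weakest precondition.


Working backward. After the program, 3*n < 0 must hold.
Then branch requires ((k = 2*t - 9 and 2*t < 5) -> 3*n < 0) and ((not (k = 2*t - 9 and 2*t < 5)) -> 9*n < -6); else branch requires (4*t >= 6 -> 3*n < 0) and ((not (4*t >= 6)) -> 3*n < 0).
Before the if: (n < -8 -> (((k = 2*t - 9 and 2*t < 5) -> 3*n < 0) and ((not (k = 2*t - 9 and 2*t < 5)) -> 9*n < -6))) and ((not (n < -8)) -> ((4*t >= 6 -> 3*n < 0) and ((not (4*t >= 6)) -> 3*n < 0)))
Before n := 2*n: (2*n < -8 -> (((k = 2*t - 9 and 2*t < 5) -> 6*n < 0) and ((not (k = 2*t - 9 and 2*t < 5)) -> 18*n < -6))) and ((not (2*n < -8)) -> ((4*t >= 6 -> 6*n < 0) and ((not (4*t >= 6)) -> 6*n < 0)))
Before n := k + 8: (2*k < -24 -> (((k = 2*t - 9 and 2*t < 5) -> 6*k < -48) and ((not (k = 2*t - 9 and 2*t < 5)) -> 18*k < -150))) and ((not (2*k < -24)) -> ((4*t >= 6 -> 6*k < -48) and ((not (4*t >= 6)) -> 6*k < -48)))
Answer: WP = (2*k < -24 -> (((k = 2*t - 9 and 2*t < 5) -> 6*k < -48) and ((not (k = 2*t - 9 and 2*t < 5)) -> 18*k < -150))) and ((not (2*k < -24)) -> ((4*t >= 6 -> 6*k < -48) and ((not (4*t >= 6)) -> 6*k < -48)))


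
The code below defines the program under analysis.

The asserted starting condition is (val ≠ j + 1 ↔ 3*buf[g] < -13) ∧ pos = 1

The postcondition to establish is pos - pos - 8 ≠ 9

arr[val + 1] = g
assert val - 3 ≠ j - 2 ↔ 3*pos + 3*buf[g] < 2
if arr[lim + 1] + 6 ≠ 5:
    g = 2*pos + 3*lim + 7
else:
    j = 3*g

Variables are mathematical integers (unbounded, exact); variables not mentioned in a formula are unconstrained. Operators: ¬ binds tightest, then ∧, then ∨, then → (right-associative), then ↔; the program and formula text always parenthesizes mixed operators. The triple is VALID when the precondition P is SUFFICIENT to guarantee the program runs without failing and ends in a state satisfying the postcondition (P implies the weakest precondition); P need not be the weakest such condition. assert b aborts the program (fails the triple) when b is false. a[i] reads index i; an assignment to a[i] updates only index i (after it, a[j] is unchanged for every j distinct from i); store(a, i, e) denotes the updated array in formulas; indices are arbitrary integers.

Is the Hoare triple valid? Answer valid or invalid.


Working backward. After the program, the postcondition pos - pos - 8 ≠ 9 must hold; in canonical form it is true.
Then branch requires true; else branch requires true.
Before the if: true
Before assert val - 3 ≠ j - 2 ↔ 3*pos + 3*buf[g] < 2: val ≠ j + 1 ↔ 3*buf[g] + 3*pos < 2
Before arr[val + 1] := g: val ≠ j + 1 ↔ 3*buf[g] + 3*pos < 2
The weakest precondition is val ≠ j + 1 ↔ 3*buf[g] + 3*pos < 2.
Check whether (val ≠ j + 1 ↔ 3*buf[g] < -13) ∧ pos = 1 implies it.
Countermodel: at the initial state buf = {[0] = -1, elsewhere -1}, g = 0, j = -1, pos = 1, val = 0, the precondition holds but the weakest precondition fails.
Answer: invalid


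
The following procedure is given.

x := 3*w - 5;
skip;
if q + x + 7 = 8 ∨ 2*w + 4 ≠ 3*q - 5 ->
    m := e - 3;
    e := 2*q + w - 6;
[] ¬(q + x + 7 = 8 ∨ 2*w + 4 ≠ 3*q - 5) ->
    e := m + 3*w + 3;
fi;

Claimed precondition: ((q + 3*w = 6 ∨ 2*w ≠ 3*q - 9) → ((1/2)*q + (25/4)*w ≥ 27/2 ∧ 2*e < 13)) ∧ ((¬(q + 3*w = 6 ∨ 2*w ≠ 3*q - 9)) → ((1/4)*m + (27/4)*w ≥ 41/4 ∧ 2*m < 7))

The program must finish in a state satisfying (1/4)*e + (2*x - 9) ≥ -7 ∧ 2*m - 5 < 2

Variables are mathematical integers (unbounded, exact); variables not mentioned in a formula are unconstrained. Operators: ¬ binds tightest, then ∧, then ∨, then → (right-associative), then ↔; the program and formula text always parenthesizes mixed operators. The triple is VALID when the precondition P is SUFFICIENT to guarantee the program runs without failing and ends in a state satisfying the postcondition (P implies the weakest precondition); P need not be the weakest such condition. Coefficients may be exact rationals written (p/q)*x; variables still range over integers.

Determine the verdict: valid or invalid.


Working backward. After the program, the postcondition (1/4)*e + (2*x - 9) ≥ -7 ∧ 2*m - 5 < 2 must hold; in canonical form it is (1/4)*e + 2*x ≥ 2 ∧ 2*m < 7.
Then branch requires (1/2)*q + (1/4)*w + 2*x ≥ 7/2 ∧ 2*e < 13; else branch requires (1/4)*m + (3/4)*w + 2*x ≥ 5/4 ∧ 2*m < 7.
Before the if: ((q + x = 1 ∨ 2*w ≠ 3*q - 9) → ((1/2)*q + (1/4)*w + 2*x ≥ 7/2 ∧ 2*e < 13)) ∧ ((¬(q + x = 1 ∨ 2*w ≠ 3*q - 9)) → ((1/4)*m + (3/4)*w + 2*x ≥ 5/4 ∧ 2*m < 7))
Before skip: ((q + x = 1 ∨ 2*w ≠ 3*q - 9) → ((1/2)*q + (1/4)*w + 2*x ≥ 7/2 ∧ 2*e < 13)) ∧ ((¬(q + x = 1 ∨ 2*w ≠ 3*q - 9)) → ((1/4)*m + (3/4)*w + 2*x ≥ 5/4 ∧ 2*m < 7))
Before x := 3*w - 5: ((q + 3*w = 6 ∨ 2*w ≠ 3*q - 9) → ((1/2)*q + (25/4)*w ≥ 27/2 ∧ 2*e < 13)) ∧ ((¬(q + 3*w = 6 ∨ 2*w ≠ 3*q - 9)) → ((1/4)*m + (27/4)*w ≥ 45/4 ∧ 2*m < 7))
The weakest precondition is ((q + 3*w = 6 ∨ 2*w ≠ 3*q - 9) → ((1/2)*q + (25/4)*w ≥ 27/2 ∧ 2*e < 13)) ∧ ((¬(q + 3*w = 6 ∨ 2*w ≠ 3*q - 9)) → ((1/4)*m + (27/4)*w ≥ 45/4 ∧ 2*m < 7)).
Check whether ((q + 3*w = 6 ∨ 2*w ≠ 3*q - 9) → ((1/2)*q + (25/4)*w ≥ 27/2 ∧ 2*e < 13)) ∧ ((¬(q + 3*w = 6 ∨ 2*w ≠ 3*q - 9)) → ((1/4)*m + (27/4)*w ≥ 41/4 ∧ 2*m < 7)) implies it.
Countermodel: at the initial state e = 0, m = -40, q = 5, w = 3, the precondition holds but the weakest precondition fails.
Answer: invalid


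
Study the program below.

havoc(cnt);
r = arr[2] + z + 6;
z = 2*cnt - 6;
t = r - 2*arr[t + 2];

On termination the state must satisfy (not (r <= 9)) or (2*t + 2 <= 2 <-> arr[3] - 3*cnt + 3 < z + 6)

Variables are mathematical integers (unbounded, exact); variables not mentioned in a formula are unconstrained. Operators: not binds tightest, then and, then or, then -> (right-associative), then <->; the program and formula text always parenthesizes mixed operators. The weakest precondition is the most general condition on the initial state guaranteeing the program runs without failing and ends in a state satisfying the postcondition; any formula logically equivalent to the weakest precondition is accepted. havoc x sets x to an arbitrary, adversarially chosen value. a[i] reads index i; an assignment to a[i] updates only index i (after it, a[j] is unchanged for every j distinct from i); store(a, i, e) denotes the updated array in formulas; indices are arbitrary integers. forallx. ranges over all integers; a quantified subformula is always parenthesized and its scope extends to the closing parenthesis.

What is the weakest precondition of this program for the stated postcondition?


Working backward. After the program, the postcondition (not (r <= 9)) or (2*t + 2 <= 2 <-> arr[3] - 3*cnt + 3 < z + 6) must hold; in canonical form it is (not (r <= 9)) or (2*t <= 0 <-> arr[3] < 3*cnt + z + 3).
Before t := r - 2*arr[t + 2]: (not (r <= 9)) or (2*r <= 4*arr[t + 2] <-> arr[3] < 3*cnt + z + 3)
Before z := 2*cnt - 6: (not (r <= 9)) or (2*r <= 4*arr[t + 2] <-> arr[3] < 5*cnt - 3)
Before r := arr[2] + z + 6: (not (arr[2] + z <= 3)) or (2*arr[2] + 2*z <= 4*arr[t + 2] - 12 <-> arr[3] < 5*cnt - 3)
Before havoc cnt: forall cnt_1. ((not (arr[2] + z <= 3)) or (2*arr[2] + 2*z <= 4*arr[t + 2] - 12 <-> arr[3] < 5*cnt_1 - 3))
Answer: WP = forall cnt_1. ((not (arr[2] + z <= 3)) or (2*arr[2] + 2*z <= 4*arr[t + 2] - 12 <-> arr[3] < 5*cnt_1 - 3))


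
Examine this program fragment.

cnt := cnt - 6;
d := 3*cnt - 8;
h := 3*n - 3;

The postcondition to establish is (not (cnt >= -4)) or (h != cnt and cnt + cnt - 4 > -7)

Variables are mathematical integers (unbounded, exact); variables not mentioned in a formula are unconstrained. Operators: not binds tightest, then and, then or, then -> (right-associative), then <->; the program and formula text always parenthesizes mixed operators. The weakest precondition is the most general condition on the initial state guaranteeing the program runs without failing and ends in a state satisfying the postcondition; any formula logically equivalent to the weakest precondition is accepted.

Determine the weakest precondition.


Working backward. After the program, the postcondition (not (cnt >= -4)) or (h != cnt and cnt + cnt - 4 > -7) must hold; in canonical form it is (not (cnt >= -4)) or (h != cnt and 2*cnt > -3).
Before h := 3*n - 3: (not (cnt >= -4)) or (3*n != cnt + 3 and 2*cnt > -3)
Before d := 3*cnt - 8: (not (cnt >= -4)) or (3*n != cnt + 3 and 2*cnt > -3)
Before cnt := cnt - 6: (not (cnt >= 2)) or (3*n != cnt - 3 and 2*cnt > 9)
Answer: WP = (not (cnt >= 2)) or (3*n != cnt - 3 and 2*cnt > 9)


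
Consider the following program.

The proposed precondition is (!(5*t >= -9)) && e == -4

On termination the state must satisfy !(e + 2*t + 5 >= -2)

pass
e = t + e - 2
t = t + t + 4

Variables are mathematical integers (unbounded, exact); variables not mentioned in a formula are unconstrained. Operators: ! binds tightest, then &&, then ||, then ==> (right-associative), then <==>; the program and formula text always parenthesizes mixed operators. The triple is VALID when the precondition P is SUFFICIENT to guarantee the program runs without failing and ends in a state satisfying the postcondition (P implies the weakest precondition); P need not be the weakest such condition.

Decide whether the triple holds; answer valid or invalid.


Working backward. After the program, the postcondition !(e + 2*t + 5 >= -2) must hold; in canonical form it is !(e + 2*t >= -7).
Before t := t + t + 4: !(e + 4*t >= -15)
Before e := t + e - 2: !(e + 5*t >= -13)
Before skip: !(e + 5*t >= -13)
The weakest precondition is !(e + 5*t >= -13).
Check whether (!(5*t >= -9)) && e == -4 implies it.
Every state satisfying the precondition satisfies the weakest precondition: the implication holds.
Answer: valid


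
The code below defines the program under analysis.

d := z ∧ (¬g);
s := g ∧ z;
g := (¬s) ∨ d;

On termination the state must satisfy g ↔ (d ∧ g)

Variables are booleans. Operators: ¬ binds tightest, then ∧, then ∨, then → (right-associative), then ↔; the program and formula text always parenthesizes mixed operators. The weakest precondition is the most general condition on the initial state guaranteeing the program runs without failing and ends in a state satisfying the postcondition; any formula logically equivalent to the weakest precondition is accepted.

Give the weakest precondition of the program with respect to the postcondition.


Working backward. After the program, g ↔ (d ∧ g) must hold.
Before g := (¬s) ∨ d: ((¬s) ∨ d) ↔ (d ∧ ((¬s) ∨ d))
Before s := g ∧ z: ((¬(g ∧ z)) ∨ d) ↔ (d ∧ ((¬(g ∧ z)) ∨ d))
Before d := z ∧ (¬g): ((¬(g ∧ z)) ∨ (z ∧ (¬g))) ↔ (z ∧ (¬g) ∧ ((¬(g ∧ z)) ∨ (z ∧ (¬g))))
Answer: WP = ((¬(g ∧ z)) ∨ (z ∧ (¬g))) ↔ (z ∧ (¬g) ∧ ((¬(g ∧ z)) ∨ (z ∧ (¬g))))


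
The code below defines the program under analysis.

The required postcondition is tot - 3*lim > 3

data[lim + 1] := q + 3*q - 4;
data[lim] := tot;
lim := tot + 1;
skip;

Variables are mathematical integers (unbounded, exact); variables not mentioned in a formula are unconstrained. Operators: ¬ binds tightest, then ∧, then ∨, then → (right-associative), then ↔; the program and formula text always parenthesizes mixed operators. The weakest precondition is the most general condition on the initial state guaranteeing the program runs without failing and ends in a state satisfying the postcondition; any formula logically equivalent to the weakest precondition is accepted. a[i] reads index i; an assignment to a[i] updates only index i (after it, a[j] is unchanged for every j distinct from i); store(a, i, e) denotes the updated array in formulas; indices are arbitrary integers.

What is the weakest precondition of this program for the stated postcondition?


Working backward. After the program, the postcondition tot - 3*lim > 3 must hold; in canonical form it is tot > 3*lim + 3.
Before skip: tot > 3*lim + 3
Before lim := tot + 1: 2*tot < -6
Before data[lim] := tot: 2*tot < -6
Before data[lim + 1] := q + 3*q - 4: 2*tot < -6
Answer: WP = 2*tot < -6


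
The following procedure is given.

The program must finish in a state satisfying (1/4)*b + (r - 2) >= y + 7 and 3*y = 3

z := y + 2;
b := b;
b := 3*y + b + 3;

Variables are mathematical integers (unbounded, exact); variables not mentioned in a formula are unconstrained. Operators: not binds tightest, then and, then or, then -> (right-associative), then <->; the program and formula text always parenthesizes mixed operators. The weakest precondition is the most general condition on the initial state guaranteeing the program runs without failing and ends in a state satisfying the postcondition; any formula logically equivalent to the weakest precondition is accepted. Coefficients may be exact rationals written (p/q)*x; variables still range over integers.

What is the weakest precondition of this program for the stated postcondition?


Working backward. After the program, the postcondition (1/4)*b + (r - 2) >= y + 7 and 3*y = 3 must hold; in canonical form it is (1/4)*b + r >= y + 9 and 3*y = 3.
Before b := 3*y + b + 3: (1/4)*b + r >= (1/4)*y + 33/4 and 3*y = 3
Before b := b: (1/4)*b + r >= (1/4)*y + 33/4 and 3*y = 3
Before z := y + 2: (1/4)*b + r >= (1/4)*y + 33/4 and 3*y = 3
Answer: WP = (1/4)*b + r >= (1/4)*y + 33/4 and 3*y = 3


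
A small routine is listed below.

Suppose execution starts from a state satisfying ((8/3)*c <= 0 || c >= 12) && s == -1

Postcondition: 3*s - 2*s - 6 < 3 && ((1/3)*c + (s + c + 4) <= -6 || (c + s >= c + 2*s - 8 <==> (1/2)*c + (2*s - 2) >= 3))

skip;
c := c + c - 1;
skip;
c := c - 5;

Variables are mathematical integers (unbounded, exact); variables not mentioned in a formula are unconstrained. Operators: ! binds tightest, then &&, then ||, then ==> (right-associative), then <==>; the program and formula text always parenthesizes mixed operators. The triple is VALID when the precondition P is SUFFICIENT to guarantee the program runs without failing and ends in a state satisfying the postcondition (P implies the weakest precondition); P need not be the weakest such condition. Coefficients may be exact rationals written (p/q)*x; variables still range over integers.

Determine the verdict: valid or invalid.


Working backward. After the program, the postcondition 3*s - 2*s - 6 < 3 && ((1/3)*c + (s + c + 4) <= -6 || (c + s >= c + 2*s - 8 <==> (1/2)*c + (2*s - 2) >= 3)) must hold; in canonical form it is s < 9 && ((4/3)*c + s <= -10 || (s <= 8 <==> (1/2)*c + 2*s >= 5)).
Before c := c - 5: s < 9 && ((4/3)*c + s <= -10/3 || (s <= 8 <==> (1/2)*c + 2*s >= 15/2))
Before skip: s < 9 && ((4/3)*c + s <= -10/3 || (s <= 8 <==> (1/2)*c + 2*s >= 15/2))
Before c := c + c - 1: s < 9 && ((8/3)*c + s <= -2 || (s <= 8 <==> c + 2*s >= 8))
Before skip: s < 9 && ((8/3)*c + s <= -2 || (s <= 8 <==> c + 2*s >= 8))
The weakest precondition is s < 9 && ((8/3)*c + s <= -2 || (s <= 8 <==> c + 2*s >= 8)).
Check whether ((8/3)*c <= 0 || c >= 12) && s == -1 implies it.
Countermodel: at the initial state c = 0, s = -1, the precondition holds but the weakest precondition fails.
Answer: invalid


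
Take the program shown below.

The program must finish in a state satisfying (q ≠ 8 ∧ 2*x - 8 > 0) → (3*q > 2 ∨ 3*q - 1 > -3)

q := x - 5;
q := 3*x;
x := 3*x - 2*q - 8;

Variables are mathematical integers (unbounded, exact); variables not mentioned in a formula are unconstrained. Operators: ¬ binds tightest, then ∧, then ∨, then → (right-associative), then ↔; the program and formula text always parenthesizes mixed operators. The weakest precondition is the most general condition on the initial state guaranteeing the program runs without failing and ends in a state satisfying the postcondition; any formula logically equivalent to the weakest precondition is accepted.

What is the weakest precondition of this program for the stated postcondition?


Working backward. After the program, the postcondition (q ≠ 8 ∧ 2*x - 8 > 0) → (3*q > 2 ∨ 3*q - 1 > -3) must hold; in canonical form it is (q ≠ 8 ∧ 2*x > 8) → (3*q > 2 ∨ 3*q > -2).
Before x := 3*x - 2*q - 8: (q ≠ 8 ∧ 6*x > 4*q + 24) → (3*q > 2 ∨ 3*q > -2)
Before q := 3*x: (3*x ≠ 8 ∧ 6*x < -24) → (9*x > 2 ∨ 9*x > -2)
Before q := x - 5: (3*x ≠ 8 ∧ 6*x < -24) → (9*x > 2 ∨ 9*x > -2)
Answer: WP = (3*x ≠ 8 ∧ 6*x < -24) → (9*x > 2 ∨ 9*x > -2)


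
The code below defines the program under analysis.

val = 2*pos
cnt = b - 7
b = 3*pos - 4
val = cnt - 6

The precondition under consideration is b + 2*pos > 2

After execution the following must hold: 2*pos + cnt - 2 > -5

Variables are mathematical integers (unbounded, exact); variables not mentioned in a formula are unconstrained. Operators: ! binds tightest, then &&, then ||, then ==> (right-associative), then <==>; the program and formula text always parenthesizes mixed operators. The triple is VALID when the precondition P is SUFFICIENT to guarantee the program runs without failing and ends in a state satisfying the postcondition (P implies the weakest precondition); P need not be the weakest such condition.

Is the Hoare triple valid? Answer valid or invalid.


Working backward. After the program, the postcondition 2*pos + cnt - 2 > -5 must hold; in canonical form it is cnt + 2*pos > -3.
Before val := cnt - 6: cnt + 2*pos > -3
Before b := 3*pos - 4: cnt + 2*pos > -3
Before cnt := b - 7: b + 2*pos > 4
Before val := 2*pos: b + 2*pos > 4
The weakest precondition is b + 2*pos > 4.
Check whether b + 2*pos > 2 implies it.
Countermodel: at the initial state b = 3, pos = 0, the precondition holds but the weakest precondition fails.
Answer: invalid


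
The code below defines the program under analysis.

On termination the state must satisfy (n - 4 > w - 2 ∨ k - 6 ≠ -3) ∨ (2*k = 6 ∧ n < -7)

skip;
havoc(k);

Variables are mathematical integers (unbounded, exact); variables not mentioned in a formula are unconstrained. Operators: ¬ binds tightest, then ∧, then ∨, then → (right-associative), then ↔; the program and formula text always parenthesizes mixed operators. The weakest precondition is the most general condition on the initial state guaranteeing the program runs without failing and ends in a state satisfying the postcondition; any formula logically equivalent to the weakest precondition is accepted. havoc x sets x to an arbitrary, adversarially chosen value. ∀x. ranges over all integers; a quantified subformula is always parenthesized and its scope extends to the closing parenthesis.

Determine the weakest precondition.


Working backward. After the program, the postcondition (n - 4 > w - 2 ∨ k - 6 ≠ -3) ∨ (2*k = 6 ∧ n < -7) must hold; in canonical form it is n > w + 2 ∨ k ≠ 3 ∨ (2*k = 6 ∧ n < -7).
Before havoc k: ∀k_1. (n > w + 2 ∨ k_1 ≠ 3 ∨ (2*k_1 = 6 ∧ n < -7))
Before skip: ∀k_1. (n > w + 2 ∨ k_1 ≠ 3 ∨ (2*k_1 = 6 ∧ n < -7))
Answer: WP = ∀k_1. (n > w + 2 ∨ k_1 ≠ 3 ∨ (2*k_1 = 6 ∧ n < -7))
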